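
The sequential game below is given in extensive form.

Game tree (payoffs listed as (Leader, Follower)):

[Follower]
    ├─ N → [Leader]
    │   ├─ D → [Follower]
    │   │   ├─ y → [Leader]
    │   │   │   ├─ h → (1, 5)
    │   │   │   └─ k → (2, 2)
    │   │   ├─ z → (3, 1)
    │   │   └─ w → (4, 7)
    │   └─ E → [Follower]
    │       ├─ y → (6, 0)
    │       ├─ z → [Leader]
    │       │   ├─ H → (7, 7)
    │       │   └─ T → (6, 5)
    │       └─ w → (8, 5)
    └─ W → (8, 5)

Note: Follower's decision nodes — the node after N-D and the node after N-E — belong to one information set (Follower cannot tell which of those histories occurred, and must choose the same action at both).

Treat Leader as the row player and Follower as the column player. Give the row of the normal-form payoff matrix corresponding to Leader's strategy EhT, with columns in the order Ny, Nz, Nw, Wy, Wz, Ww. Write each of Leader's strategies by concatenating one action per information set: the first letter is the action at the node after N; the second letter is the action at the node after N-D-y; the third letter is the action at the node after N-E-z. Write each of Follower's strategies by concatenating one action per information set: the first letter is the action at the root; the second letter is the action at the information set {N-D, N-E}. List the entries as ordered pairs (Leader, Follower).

vs Ny: Follower plays N → Leader plays E at [N] → Follower plays y at [N-E] → (6, 0)
vs Nz: Follower plays N → Leader plays E at [N] → Follower plays z at [N-E] → Leader plays T at [N-E-z] → (6, 5)
vs Nw: Follower plays N → Leader plays E at [N] → Follower plays w at [N-E] → (8, 5)
vs Wy: Follower plays W → (8, 5)
vs Wz: Follower plays W → (8, 5)
vs Ww: Follower plays W → (8, 5)

(6,0) (6,5) (8,5) (8,5) (8,5) (8,5)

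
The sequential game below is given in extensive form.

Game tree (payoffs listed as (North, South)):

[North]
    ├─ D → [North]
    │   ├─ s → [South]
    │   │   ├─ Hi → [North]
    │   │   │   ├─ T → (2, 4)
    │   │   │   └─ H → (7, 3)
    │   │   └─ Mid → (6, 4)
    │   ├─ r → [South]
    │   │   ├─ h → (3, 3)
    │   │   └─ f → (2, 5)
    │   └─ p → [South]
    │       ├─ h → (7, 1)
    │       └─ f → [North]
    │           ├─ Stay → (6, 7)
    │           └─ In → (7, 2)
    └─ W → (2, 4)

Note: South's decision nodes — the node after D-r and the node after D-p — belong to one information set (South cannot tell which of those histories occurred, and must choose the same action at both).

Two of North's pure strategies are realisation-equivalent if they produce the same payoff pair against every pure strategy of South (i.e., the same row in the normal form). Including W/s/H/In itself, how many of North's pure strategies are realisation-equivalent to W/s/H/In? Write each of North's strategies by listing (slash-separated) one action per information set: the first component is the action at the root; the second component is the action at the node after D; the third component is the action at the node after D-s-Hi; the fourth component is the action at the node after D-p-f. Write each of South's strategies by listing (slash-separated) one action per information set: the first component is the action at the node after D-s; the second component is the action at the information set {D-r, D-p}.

Row for W/s/H/In (columns Hi/h, Hi/f, Mid/h, Mid/f): (2,4) (2,4) (2,4) (2,4).
Under W/s/H/In, North's choice at the node after D and at the node after D-s-Hi and at the node after D-p-f can never be reached regardless of what South does, so varying those choices leaves every outcome unchanged.
Holding the reachable choices fixed and varying the unreachable ones freely already gives 3 × 2 × 2 = 12 equivalent strategies.
No other strategy reproduces this row, so those 12 are the full class: W/s/T/Stay, W/s/T/In, W/s/H/Stay, W/s/H/In, W/r/T/Stay, W/r/T/In, W/r/H/Stay, W/r/H/In, W/p/T/Stay, W/p/T/In, W/p/H/Stay, W/p/H/In.

12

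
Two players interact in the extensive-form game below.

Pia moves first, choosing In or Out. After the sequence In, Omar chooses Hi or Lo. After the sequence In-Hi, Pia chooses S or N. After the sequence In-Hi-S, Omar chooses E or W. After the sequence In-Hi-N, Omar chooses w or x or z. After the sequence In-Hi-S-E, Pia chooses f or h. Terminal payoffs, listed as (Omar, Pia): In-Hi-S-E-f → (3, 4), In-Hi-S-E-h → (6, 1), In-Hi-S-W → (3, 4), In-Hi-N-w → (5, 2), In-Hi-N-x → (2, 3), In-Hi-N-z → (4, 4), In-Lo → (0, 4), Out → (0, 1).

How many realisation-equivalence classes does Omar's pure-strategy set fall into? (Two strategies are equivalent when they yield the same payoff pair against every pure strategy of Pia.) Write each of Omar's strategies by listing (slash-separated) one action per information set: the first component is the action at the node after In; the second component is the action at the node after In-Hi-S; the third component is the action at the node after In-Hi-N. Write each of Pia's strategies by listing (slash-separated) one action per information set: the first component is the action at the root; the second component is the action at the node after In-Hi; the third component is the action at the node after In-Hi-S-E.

Omar has 12 pure strategies: Hi/E/w, Hi/E/x, Hi/E/z, Hi/W/w, Hi/W/x, Hi/W/z, Lo/E/w, Lo/E/x, Lo/E/z, Lo/W/w, Lo/W/x, Lo/W/z. Columns: In/S/f, In/S/h, In/N/f, In/N/h, Out/S/f, Out/S/h, Out/N/f, Out/N/h.
{Hi/E/w} → row (3,4) (6,1) (5,2) (5,2) (0,1) (0,1) (0,1) (0,1)
{Hi/E/x} → row (3,4) (6,1) (2,3) (2,3) (0,1) (0,1) (0,1) (0,1)
{Hi/E/z} → row (3,4) (6,1) (4,4) (4,4) (0,1) (0,1) (0,1) (0,1)
{Hi/W/w} → row (3,4) (3,4) (5,2) (5,2) (0,1) (0,1) (0,1) (0,1)
{Hi/W/x} → row (3,4) (3,4) (2,3) (2,3) (0,1) (0,1) (0,1) (0,1)
{Hi/W/z} → row (3,4) (3,4) (4,4) (4,4) (0,1) (0,1) (0,1) (0,1)
{Lo/E/w, Lo/E/x, Lo/E/z, Lo/W/w, Lo/W/x, Lo/W/z} → row (0,4) (0,4) (0,4) (0,4) (0,1) (0,1) (0,1) (0,1)
That's 7 distinct rows out of 12 strategies.

7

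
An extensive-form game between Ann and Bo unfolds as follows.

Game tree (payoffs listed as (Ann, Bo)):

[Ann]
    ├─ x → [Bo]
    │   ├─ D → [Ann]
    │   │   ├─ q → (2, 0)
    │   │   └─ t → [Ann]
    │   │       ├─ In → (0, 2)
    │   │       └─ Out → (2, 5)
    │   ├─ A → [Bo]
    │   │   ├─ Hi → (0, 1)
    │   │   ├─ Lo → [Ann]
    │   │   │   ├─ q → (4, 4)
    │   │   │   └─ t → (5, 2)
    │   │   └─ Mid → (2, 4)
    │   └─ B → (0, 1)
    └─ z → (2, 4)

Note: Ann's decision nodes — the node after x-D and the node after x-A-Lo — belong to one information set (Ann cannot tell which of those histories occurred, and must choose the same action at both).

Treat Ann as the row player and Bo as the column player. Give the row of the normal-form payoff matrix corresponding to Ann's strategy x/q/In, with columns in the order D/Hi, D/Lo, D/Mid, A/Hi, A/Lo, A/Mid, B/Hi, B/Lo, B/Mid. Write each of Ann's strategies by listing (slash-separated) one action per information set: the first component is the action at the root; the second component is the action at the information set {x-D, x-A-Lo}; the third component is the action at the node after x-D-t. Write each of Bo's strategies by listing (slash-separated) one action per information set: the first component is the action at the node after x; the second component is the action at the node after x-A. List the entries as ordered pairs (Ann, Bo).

vs D/Hi: Ann plays x → Bo plays D at [x] → Ann plays q at [x-D] → (2, 0)
vs D/Lo: Ann plays x → Bo plays D at [x] → Ann plays q at [x-D] → (2, 0)
vs D/Mid: Ann plays x → Bo plays D at [x] → Ann plays q at [x-D] → (2, 0)
vs A/Hi: Ann plays x → Bo plays A at [x] → Bo plays Hi at [x-A] → (0, 1)
vs A/Lo: Ann plays x → Bo plays A at [x] → Bo plays Lo at [x-A] → Ann plays q at [x-A-Lo] → (4, 4)
vs A/Mid: Ann plays x → Bo plays A at [x] → Bo plays Mid at [x-A] → (2, 4)
vs B/Hi: Ann plays x → Bo plays B at [x] → (0, 1)
vs B/Lo: Ann plays x → Bo plays B at [x] → (0, 1)
vs B/Mid: Ann plays x → Bo plays B at [x] → (0, 1)

(2,0) (2,0) (2,0) (0,1) (4,4) (2,4) (0,1) (0,1) (0,1)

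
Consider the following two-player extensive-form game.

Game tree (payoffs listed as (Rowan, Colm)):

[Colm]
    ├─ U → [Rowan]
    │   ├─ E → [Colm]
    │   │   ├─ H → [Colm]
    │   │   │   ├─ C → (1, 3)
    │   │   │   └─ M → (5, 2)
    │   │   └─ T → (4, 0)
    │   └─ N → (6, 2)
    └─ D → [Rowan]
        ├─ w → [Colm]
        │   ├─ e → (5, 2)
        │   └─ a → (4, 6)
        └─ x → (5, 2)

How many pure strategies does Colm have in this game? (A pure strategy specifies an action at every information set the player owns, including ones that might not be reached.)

16

Colm owns the root with actions {U, D} — two choices.
Colm owns the node after U-E with actions {H, T} — two choices.
Colm owns the node after D-w with actions {e, a} — two choices.
Colm owns the node after U-E-H with actions {C, M} — two choices.
A pure strategy fixes one action at each information set independently, so the count is the product 2 × 2 × 2 × 2 = 16.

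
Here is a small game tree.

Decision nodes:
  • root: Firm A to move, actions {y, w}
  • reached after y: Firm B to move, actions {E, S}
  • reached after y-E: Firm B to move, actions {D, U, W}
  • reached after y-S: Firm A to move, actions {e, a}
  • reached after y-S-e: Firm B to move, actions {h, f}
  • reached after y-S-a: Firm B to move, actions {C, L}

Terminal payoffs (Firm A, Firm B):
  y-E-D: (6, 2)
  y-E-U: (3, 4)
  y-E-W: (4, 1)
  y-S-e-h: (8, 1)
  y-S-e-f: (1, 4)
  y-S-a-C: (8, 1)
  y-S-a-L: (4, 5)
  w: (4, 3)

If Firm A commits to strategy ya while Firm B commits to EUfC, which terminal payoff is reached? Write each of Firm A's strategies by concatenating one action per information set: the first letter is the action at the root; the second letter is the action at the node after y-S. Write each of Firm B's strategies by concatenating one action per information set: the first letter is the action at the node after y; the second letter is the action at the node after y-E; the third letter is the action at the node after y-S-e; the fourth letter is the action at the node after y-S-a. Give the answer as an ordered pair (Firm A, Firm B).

Trace the play path from the root:
  Firm A plays y
  Firm B plays E at [y]
  Firm B plays U at [y-E]
→ terminal payoff (3, 4).
(Firm A's choice at the node after y-S is never reached on this path, so it doesn't affect the outcome.)

(3, 4)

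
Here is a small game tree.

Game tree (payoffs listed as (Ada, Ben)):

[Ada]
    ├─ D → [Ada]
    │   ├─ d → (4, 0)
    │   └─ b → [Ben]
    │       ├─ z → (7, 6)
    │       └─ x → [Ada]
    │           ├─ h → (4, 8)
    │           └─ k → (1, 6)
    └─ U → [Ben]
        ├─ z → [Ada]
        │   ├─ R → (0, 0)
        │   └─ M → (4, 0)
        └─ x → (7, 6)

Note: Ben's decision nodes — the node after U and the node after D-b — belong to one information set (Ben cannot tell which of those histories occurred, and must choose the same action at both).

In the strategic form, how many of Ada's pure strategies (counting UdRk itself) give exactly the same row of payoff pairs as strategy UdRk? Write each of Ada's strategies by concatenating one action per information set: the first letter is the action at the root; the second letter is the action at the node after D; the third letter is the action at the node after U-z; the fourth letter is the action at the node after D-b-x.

4

Row for UdRk (columns z, x): (0,0) (7,6).
Under UdRk, Ada's choice at the node after D and at the node after D-b-x can never be reached regardless of what Ben does, so varying those choices leaves every outcome unchanged.
Holding the reachable choices fixed and varying the unreachable ones freely already gives 2 × 2 = 4 equivalent strategies.
No other strategy reproduces this row, so those 4 are the full class: UdRh, UdRk, UbRh, UbRk.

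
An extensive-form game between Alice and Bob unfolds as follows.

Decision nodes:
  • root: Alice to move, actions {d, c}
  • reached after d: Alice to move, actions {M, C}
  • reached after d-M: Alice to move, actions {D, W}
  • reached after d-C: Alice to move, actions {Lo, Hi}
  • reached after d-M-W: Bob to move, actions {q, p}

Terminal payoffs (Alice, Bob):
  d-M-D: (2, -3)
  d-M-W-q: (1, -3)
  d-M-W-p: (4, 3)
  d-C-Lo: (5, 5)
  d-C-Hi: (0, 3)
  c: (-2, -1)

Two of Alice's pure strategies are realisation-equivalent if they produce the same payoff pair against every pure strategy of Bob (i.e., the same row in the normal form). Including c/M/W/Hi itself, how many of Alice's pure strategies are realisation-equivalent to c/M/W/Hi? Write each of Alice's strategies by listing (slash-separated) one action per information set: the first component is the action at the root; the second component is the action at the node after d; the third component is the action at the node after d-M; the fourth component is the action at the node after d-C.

Row for c/M/W/Hi (columns q, p): (-2,-1) (-2,-1).
Under c/M/W/Hi, Alice's choice at the node after d and at the node after d-M and at the node after d-C can never be reached regardless of what Bob does, so varying those choices leaves every outcome unchanged.
Holding the reachable choices fixed and varying the unreachable ones freely already gives 2 × 2 × 2 = 8 equivalent strategies.
No other strategy reproduces this row, so those 8 are the full class: c/M/D/Lo, c/M/D/Hi, c/M/W/Lo, c/M/W/Hi, c/C/D/Lo, c/C/D/Hi, c/C/W/Lo, c/C/W/Hi.

8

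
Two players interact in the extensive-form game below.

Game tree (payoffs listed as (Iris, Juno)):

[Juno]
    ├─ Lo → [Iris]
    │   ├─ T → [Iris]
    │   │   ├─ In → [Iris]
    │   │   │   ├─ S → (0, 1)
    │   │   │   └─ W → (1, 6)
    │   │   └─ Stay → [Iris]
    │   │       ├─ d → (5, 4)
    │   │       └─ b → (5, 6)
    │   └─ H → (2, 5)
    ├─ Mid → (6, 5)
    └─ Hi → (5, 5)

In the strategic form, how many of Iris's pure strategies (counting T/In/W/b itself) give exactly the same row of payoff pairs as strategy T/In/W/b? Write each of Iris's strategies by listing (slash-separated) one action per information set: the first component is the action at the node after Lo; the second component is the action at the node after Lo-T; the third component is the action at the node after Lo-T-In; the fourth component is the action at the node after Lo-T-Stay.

Row for T/In/W/b (columns Lo, Mid, Hi): (1,6) (6,5) (5,5).
Under T/In/W/b, Iris's choice at the node after Lo-T-Stay can never be reached regardless of what Juno does, so varying those choices leaves every outcome unchanged.
Holding the reachable choices fixed and varying the unreachable one freely already gives 2 equivalent strategies.
No other strategy reproduces this row, so those 2 are the full class: T/In/W/d, T/In/W/b.

2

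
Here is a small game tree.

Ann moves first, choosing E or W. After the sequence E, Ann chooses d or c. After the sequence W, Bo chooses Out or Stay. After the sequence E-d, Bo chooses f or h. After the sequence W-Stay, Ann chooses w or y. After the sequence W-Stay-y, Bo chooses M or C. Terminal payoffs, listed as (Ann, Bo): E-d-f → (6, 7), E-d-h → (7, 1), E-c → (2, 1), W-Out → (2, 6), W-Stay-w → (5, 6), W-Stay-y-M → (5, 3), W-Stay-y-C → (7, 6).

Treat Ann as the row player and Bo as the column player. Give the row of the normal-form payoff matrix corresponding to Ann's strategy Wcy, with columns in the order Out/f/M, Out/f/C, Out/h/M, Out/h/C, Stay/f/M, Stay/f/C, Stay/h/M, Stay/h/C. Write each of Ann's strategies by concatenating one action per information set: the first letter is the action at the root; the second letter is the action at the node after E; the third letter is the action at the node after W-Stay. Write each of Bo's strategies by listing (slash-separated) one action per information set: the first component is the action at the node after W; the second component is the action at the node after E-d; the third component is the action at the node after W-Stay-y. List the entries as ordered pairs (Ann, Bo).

vs Out/f/M: Ann plays W → Bo plays Out at [W] → (2, 6)
vs Out/f/C: Ann plays W → Bo plays Out at [W] → (2, 6)
vs Out/h/M: Ann plays W → Bo plays Out at [W] → (2, 6)
vs Out/h/C: Ann plays W → Bo plays Out at [W] → (2, 6)
vs Stay/f/M: Ann plays W → Bo plays Stay at [W] → Ann plays y at [W-Stay] → Bo plays M at [W-Stay-y] → (5, 3)
vs Stay/f/C: Ann plays W → Bo plays Stay at [W] → Ann plays y at [W-Stay] → Bo plays C at [W-Stay-y] → (7, 6)
vs Stay/h/M: Ann plays W → Bo plays Stay at [W] → Ann plays y at [W-Stay] → Bo plays M at [W-Stay-y] → (5, 3)
vs Stay/h/C: Ann plays W → Bo plays Stay at [W] → Ann plays y at [W-Stay] → Bo plays C at [W-Stay-y] → (7, 6)

(2,6) (2,6) (2,6) (2,6) (5,3) (7,6) (5,3) (7,6)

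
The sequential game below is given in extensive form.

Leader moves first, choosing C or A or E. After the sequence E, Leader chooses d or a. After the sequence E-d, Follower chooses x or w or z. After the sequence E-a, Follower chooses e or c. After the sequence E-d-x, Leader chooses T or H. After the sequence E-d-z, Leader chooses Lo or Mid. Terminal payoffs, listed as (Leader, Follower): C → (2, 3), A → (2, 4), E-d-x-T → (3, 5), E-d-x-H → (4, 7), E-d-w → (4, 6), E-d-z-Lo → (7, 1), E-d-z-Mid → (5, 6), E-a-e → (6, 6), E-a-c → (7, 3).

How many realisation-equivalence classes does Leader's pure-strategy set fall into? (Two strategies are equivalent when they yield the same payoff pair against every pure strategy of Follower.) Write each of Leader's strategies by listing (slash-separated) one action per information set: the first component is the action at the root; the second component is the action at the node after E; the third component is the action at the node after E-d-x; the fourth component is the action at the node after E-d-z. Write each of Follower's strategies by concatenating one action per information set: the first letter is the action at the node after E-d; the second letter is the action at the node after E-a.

7

Leader has 24 pure strategies: C/d/T/Lo, C/d/T/Mid, C/d/H/Lo, C/d/H/Mid, C/a/T/Lo, C/a/T/Mid, C/a/H/Lo, C/a/H/Mid, A/d/T/Lo, A/d/T/Mid, A/d/H/Lo, A/d/H/Mid, A/a/T/Lo, A/a/T/Mid, A/a/H/Lo, A/a/H/Mid, E/d/T/Lo, E/d/T/Mid, E/d/H/Lo, E/d/H/Mid, E/a/T/Lo, E/a/T/Mid, E/a/H/Lo, E/a/H/Mid. Columns: xe, xc, we, wc, ze, zc.
{C/d/T/Lo, C/d/T/Mid, C/d/H/Lo, C/d/H/Mid, C/a/T/Lo, C/a/T/Mid, C/a/H/Lo, C/a/H/Mid} → row (2,3) (2,3) (2,3) (2,3) (2,3) (2,3)
{A/d/T/Lo, A/d/T/Mid, A/d/H/Lo, A/d/H/Mid, A/a/T/Lo, A/a/T/Mid, A/a/H/Lo, A/a/H/Mid} → row (2,4) (2,4) (2,4) (2,4) (2,4) (2,4)
{E/d/T/Lo} → row (3,5) (3,5) (4,6) (4,6) (7,1) (7,1)
{E/d/T/Mid} → row (3,5) (3,5) (4,6) (4,6) (5,6) (5,6)
{E/d/H/Lo} → row (4,7) (4,7) (4,6) (4,6) (7,1) (7,1)
{E/d/H/Mid} → row (4,7) (4,7) (4,6) (4,6) (5,6) (5,6)
{E/a/T/Lo, E/a/T/Mid, E/a/H/Lo, E/a/H/Mid} → row (6,6) (7,3) (6,6) (7,3) (6,6) (7,3)
That's 7 distinct rows out of 24 strategies.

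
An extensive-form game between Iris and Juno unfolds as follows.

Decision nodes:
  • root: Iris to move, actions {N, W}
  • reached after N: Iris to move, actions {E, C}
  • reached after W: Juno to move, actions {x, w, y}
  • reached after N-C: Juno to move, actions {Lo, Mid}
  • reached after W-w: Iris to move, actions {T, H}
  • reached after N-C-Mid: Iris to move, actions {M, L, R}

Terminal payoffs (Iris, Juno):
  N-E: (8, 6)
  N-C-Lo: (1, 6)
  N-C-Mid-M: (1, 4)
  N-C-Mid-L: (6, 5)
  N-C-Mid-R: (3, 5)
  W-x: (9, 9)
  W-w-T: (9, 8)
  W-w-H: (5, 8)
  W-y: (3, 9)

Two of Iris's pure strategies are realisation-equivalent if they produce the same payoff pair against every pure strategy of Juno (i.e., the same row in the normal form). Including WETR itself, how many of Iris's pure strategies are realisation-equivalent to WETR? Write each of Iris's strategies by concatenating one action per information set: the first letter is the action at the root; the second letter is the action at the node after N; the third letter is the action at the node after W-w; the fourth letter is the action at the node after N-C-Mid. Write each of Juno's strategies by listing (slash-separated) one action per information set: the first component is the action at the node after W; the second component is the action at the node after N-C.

6

Row for WETR (columns x/Lo, x/Mid, w/Lo, w/Mid, y/Lo, y/Mid): (9,9) (9,9) (9,8) (9,8) (3,9) (3,9).
Under WETR, Iris's choice at the node after N and at the node after N-C-Mid can never be reached regardless of what Juno does, so varying those choices leaves every outcome unchanged.
Holding the reachable choices fixed and varying the unreachable ones freely already gives 2 × 3 = 6 equivalent strategies.
No other strategy reproduces this row, so those 6 are the full class: WETM, WETL, WETR, WCTM, WCTL, WCTR.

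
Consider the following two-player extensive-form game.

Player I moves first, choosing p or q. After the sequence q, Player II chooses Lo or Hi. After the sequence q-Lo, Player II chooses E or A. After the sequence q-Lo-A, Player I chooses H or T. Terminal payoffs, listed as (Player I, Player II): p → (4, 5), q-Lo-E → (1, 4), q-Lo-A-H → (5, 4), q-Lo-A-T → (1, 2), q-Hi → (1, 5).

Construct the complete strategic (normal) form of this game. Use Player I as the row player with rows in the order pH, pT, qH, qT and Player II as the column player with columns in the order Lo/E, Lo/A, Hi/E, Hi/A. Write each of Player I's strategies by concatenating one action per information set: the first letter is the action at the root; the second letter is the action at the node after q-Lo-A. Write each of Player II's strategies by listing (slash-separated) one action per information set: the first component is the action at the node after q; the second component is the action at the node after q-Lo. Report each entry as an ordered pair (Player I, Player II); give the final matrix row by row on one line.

Row pH: Lo/E→(4,5), Lo/A→(4,5), Hi/E→(4,5), Hi/A→(4,5)
Row pT: Lo/E→(4,5), Lo/A→(4,5), Hi/E→(4,5), Hi/A→(4,5)
Row qH: Lo/E→(1,4), Lo/A→(5,4), Hi/E→(1,5), Hi/A→(1,5)
Row qT: Lo/E→(1,4), Lo/A→(1,2), Hi/E→(1,5), Hi/A→(1,5)

pH: (4,5) (4,5) (4,5) (4,5) | pT: (4,5) (4,5) (4,5) (4,5) | qH: (1,4) (5,4) (1,5) (1,5) | qT: (1,4) (1,2) (1,5) (1,5)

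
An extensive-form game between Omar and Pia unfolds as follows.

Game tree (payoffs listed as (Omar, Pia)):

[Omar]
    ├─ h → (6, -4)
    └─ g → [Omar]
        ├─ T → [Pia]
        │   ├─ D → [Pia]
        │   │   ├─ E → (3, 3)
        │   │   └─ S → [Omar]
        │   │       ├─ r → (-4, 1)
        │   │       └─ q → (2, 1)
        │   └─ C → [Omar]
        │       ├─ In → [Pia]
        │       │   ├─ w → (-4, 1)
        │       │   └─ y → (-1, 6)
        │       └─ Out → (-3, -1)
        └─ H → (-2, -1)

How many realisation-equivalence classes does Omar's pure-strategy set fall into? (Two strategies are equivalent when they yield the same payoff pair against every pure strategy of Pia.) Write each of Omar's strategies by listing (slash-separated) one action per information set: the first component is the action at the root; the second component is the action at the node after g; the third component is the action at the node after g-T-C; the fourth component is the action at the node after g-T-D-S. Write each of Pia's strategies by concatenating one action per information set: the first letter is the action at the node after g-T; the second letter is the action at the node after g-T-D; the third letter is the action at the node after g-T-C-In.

Omar has 16 pure strategies: h/T/In/r, h/T/In/q, h/T/Out/r, h/T/Out/q, h/H/In/r, h/H/In/q, h/H/Out/r, h/H/Out/q, g/T/In/r, g/T/In/q, g/T/Out/r, g/T/Out/q, g/H/In/r, g/H/In/q, g/H/Out/r, g/H/Out/q. Columns: DEw, DEy, DSw, DSy, CEw, CEy, CSw, CSy.
{h/T/In/r, h/T/In/q, h/T/Out/r, h/T/Out/q, h/H/In/r, h/H/In/q, h/H/Out/r, h/H/Out/q} → row (6,-4) (6,-4) (6,-4) (6,-4) (6,-4) (6,-4) (6,-4) (6,-4)
{g/T/In/r} → row (3,3) (3,3) (-4,1) (-4,1) (-4,1) (-1,6) (-4,1) (-1,6)
{g/T/In/q} → row (3,3) (3,3) (2,1) (2,1) (-4,1) (-1,6) (-4,1) (-1,6)
{g/T/Out/r} → row (3,3) (3,3) (-4,1) (-4,1) (-3,-1) (-3,-1) (-3,-1) (-3,-1)
{g/T/Out/q} → row (3,3) (3,3) (2,1) (2,1) (-3,-1) (-3,-1) (-3,-1) (-3,-1)
{g/H/In/r, g/H/In/q, g/H/Out/r, g/H/Out/q} → row (-2,-1) (-2,-1) (-2,-1) (-2,-1) (-2,-1) (-2,-1) (-2,-1) (-2,-1)
That's 6 distinct rows out of 16 strategies.

6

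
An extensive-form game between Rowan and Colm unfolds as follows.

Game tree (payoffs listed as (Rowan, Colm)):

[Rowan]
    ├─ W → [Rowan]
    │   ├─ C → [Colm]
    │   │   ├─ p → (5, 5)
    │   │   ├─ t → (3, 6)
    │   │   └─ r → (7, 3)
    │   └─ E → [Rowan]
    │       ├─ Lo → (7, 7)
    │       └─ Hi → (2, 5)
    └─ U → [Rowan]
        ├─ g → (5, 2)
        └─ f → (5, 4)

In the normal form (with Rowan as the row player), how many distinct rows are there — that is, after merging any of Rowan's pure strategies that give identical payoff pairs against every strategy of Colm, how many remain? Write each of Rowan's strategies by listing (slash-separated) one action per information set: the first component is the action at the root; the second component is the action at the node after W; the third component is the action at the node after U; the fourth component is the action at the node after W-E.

Rowan has 16 pure strategies: W/C/g/Lo, W/C/g/Hi, W/C/f/Lo, W/C/f/Hi, W/E/g/Lo, W/E/g/Hi, W/E/f/Lo, W/E/f/Hi, U/C/g/Lo, U/C/g/Hi, U/C/f/Lo, U/C/f/Hi, U/E/g/Lo, U/E/g/Hi, U/E/f/Lo, U/E/f/Hi. Columns: p, t, r.
{W/C/g/Lo, W/C/g/Hi, W/C/f/Lo, W/C/f/Hi} → row (5,5) (3,6) (7,3)
{W/E/g/Lo, W/E/f/Lo} → row (7,7) (7,7) (7,7)
{W/E/g/Hi, W/E/f/Hi} → row (2,5) (2,5) (2,5)
{U/C/g/Lo, U/C/g/Hi, U/E/g/Lo, U/E/g/Hi} → row (5,2) (5,2) (5,2)
{U/C/f/Lo, U/C/f/Hi, U/E/f/Lo, U/E/f/Hi} → row (5,4) (5,4) (5,4)
That's 5 distinct rows out of 16 strategies.

5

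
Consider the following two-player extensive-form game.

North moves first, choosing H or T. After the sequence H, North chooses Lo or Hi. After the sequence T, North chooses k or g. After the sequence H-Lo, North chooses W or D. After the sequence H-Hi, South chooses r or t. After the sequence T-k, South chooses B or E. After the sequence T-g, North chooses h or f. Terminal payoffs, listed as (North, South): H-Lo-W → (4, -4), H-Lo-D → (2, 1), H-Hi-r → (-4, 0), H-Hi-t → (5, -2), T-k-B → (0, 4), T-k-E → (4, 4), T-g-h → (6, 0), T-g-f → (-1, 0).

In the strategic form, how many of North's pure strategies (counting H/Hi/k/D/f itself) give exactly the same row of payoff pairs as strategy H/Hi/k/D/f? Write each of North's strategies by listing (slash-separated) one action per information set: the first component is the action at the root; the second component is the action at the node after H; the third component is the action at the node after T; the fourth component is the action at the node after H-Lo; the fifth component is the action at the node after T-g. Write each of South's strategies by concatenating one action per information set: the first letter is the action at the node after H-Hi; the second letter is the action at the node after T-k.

8

Row for H/Hi/k/D/f (columns rB, rE, tB, tE): (-4,0) (-4,0) (5,-2) (5,-2).
Under H/Hi/k/D/f, North's choice at the node after T and at the node after H-Lo and at the node after T-g can never be reached regardless of what South does, so varying those choices leaves every outcome unchanged.
Holding the reachable choices fixed and varying the unreachable ones freely already gives 2 × 2 × 2 = 8 equivalent strategies.
No other strategy reproduces this row, so those 8 are the full class: H/Hi/k/W/h, H/Hi/k/W/f, H/Hi/k/D/h, H/Hi/k/D/f, H/Hi/g/W/h, H/Hi/g/W/f, H/Hi/g/D/h, H/Hi/g/D/f.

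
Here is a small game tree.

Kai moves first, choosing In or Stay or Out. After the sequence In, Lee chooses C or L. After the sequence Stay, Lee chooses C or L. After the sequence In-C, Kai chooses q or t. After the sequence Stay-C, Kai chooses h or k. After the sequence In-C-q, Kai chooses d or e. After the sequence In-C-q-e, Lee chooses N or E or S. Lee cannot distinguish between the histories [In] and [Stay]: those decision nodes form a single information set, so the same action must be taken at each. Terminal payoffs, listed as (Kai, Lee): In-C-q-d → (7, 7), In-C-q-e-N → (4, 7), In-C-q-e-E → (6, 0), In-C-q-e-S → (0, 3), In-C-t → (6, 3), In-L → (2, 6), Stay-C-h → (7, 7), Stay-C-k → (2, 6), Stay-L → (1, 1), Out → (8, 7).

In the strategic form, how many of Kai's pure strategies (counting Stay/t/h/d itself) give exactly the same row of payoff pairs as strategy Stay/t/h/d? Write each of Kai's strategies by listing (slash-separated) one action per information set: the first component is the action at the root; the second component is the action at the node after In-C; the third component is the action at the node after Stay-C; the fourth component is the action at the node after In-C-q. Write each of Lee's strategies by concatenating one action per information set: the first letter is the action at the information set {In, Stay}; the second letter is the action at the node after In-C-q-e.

4

Row for Stay/t/h/d (columns CN, CE, CS, LN, LE, LS): (7,7) (7,7) (7,7) (1,1) (1,1) (1,1).
Under Stay/t/h/d, Kai's choice at the node after In-C and at the node after In-C-q can never be reached regardless of what Lee does, so varying those choices leaves every outcome unchanged.
Holding the reachable choices fixed and varying the unreachable ones freely already gives 2 × 2 = 4 equivalent strategies.
No other strategy reproduces this row, so those 4 are the full class: Stay/q/h/d, Stay/q/h/e, Stay/t/h/d, Stay/t/h/e.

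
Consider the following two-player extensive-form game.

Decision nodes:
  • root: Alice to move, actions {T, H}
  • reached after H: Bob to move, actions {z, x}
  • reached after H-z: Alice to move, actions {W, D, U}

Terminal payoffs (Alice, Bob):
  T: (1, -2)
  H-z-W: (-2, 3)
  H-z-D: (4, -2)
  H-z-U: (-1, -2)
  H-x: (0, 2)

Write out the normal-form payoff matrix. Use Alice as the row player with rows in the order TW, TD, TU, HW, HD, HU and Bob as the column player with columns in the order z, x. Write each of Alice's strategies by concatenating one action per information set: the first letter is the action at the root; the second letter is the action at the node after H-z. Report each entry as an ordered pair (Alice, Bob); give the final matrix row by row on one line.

TW: (1,-2) (1,-2) | TD: (1,-2) (1,-2) | TU: (1,-2) (1,-2) | HW: (-2,3) (0,2) | HD: (4,-2) (0,2) | HU: (-1,-2) (0,2)

            z        x
  TW   (1,-2)   (1,-2)
  TD   (1,-2)   (1,-2)
  TU   (1,-2)   (1,-2)
  HW   (-2,3)    (0,2)
  HD   (4,-2)    (0,2)
  HU  (-1,-2)    (0,2)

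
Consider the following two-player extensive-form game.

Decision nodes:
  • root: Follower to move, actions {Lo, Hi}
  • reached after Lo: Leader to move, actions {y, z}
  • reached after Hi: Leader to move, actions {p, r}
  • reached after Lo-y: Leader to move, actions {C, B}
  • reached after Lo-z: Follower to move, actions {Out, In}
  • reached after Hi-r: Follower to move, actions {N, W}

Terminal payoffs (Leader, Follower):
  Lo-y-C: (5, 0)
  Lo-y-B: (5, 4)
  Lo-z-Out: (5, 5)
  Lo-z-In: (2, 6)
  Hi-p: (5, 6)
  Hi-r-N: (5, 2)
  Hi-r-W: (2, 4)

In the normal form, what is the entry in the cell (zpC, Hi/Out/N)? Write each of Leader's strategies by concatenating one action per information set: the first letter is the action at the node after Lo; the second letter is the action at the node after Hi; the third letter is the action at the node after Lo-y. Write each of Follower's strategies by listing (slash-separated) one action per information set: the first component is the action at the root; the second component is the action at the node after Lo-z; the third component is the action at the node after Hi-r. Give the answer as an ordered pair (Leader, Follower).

(5, 6)

Trace the play path from the root:
  Follower plays Hi
  Leader plays p at [Hi]
→ terminal payoff (5, 6).
(Leader's choice at the node after Lo is never reached on this path, so it doesn't affect the outcome.)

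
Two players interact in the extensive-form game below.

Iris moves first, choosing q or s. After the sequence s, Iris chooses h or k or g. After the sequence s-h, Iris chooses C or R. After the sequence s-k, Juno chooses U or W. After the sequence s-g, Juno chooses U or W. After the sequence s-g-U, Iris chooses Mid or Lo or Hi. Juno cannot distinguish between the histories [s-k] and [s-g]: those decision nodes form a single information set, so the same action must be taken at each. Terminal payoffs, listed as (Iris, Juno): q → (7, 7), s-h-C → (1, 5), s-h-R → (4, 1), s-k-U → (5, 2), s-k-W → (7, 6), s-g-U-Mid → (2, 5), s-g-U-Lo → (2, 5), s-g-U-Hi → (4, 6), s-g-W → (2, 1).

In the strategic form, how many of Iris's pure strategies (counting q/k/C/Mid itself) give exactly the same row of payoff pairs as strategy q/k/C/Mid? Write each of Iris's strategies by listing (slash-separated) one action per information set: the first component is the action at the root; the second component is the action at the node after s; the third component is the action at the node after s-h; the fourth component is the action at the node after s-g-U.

Row for q/k/C/Mid (columns U, W): (7,7) (7,7).
Under q/k/C/Mid, Iris's choice at the node after s and at the node after s-h and at the node after s-g-U can never be reached regardless of what Juno does, so varying those choices leaves every outcome unchanged.
Holding the reachable choices fixed and varying the unreachable ones freely already gives 3 × 2 × 3 = 18 equivalent strategies.
No other strategy reproduces this row, so those 18 are the full class: q/h/C/Mid, q/h/C/Lo, q/h/C/Hi, q/h/R/Mid, q/h/R/Lo, q/h/R/Hi, q/k/C/Mid, q/k/C/Lo, q/k/C/Hi, q/k/R/Mid, q/k/R/Lo, q/k/R/Hi, q/g/C/Mid, q/g/C/Lo, q/g/C/Hi, q/g/R/Mid, q/g/R/Lo, q/g/R/Hi.

18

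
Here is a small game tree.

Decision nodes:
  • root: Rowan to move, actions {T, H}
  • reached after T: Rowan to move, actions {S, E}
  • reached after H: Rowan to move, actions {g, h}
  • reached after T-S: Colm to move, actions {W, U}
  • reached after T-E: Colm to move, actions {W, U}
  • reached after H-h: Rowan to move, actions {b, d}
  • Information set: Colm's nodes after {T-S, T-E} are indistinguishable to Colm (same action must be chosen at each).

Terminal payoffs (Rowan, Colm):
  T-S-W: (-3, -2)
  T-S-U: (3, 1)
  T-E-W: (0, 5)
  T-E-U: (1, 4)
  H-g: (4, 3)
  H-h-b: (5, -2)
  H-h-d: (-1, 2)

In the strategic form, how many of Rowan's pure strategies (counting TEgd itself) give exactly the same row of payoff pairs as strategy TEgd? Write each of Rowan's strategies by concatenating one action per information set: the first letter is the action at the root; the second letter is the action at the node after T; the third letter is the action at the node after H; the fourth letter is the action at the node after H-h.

4

Row for TEgd (columns W, U): (0,5) (1,4).
Under TEgd, Rowan's choice at the node after H and at the node after H-h can never be reached regardless of what Colm does, so varying those choices leaves every outcome unchanged.
Holding the reachable choices fixed and varying the unreachable ones freely already gives 2 × 2 = 4 equivalent strategies.
No other strategy reproduces this row, so those 4 are the full class: TEgb, TEgd, TEhb, TEhd.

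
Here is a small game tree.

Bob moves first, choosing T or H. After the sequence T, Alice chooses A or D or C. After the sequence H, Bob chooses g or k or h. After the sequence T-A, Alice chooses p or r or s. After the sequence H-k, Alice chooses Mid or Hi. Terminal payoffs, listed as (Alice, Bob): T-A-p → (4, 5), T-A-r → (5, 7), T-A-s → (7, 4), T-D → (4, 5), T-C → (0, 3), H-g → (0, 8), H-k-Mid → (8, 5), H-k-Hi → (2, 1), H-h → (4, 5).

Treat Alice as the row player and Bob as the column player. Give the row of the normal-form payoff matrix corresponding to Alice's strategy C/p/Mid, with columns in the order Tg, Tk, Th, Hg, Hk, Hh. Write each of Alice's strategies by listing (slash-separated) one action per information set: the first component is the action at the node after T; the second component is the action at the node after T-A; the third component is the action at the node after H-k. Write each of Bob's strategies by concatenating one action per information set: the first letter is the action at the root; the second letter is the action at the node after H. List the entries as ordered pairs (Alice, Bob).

vs Tg: Bob plays T → Alice plays C at [T] → (0, 3)
vs Tk: Bob plays T → Alice plays C at [T] → (0, 3)
vs Th: Bob plays T → Alice plays C at [T] → (0, 3)
vs Hg: Bob plays H → Bob plays g at [H] → (0, 8)
vs Hk: Bob plays H → Bob plays k at [H] → Alice plays Mid at [H-k] → (8, 5)
vs Hh: Bob plays H → Bob plays h at [H] → (4, 5)

(0,3) (0,3) (0,3) (0,8) (8,5) (4,5)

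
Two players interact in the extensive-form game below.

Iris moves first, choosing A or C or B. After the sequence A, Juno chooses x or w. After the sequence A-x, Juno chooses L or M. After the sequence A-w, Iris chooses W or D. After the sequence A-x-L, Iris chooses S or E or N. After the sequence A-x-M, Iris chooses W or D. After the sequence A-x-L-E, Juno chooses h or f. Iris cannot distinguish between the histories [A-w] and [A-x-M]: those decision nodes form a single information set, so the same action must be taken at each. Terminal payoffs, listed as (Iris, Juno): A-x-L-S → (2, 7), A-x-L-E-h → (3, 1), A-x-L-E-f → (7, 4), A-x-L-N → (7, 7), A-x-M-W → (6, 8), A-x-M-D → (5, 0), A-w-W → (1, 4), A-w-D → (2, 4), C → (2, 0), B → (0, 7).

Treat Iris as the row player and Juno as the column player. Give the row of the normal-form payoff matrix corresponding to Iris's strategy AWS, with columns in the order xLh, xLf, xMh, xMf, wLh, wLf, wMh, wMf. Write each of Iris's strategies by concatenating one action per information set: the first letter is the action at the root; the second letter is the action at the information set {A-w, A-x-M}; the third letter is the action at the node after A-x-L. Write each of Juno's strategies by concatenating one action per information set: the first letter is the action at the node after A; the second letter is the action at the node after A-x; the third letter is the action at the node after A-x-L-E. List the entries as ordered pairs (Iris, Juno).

(2,7) (2,7) (6,8) (6,8) (1,4) (1,4) (1,4) (1,4)

vs xLh: Iris plays A → Juno plays x at [A] → Juno plays L at [A-x] → Iris plays S at [A-x-L] → (2, 7)
vs xLf: Iris plays A → Juno plays x at [A] → Juno plays L at [A-x] → Iris plays S at [A-x-L] → (2, 7)
vs xMh: Iris plays A → Juno plays x at [A] → Juno plays M at [A-x] → Iris plays W at [A-x-M] → (6, 8)
vs xMf: Iris plays A → Juno plays x at [A] → Juno plays M at [A-x] → Iris plays W at [A-x-M] → (6, 8)
vs wLh: Iris plays A → Juno plays w at [A] → Iris plays W at [A-w] → (1, 4)
vs wLf: Iris plays A → Juno plays w at [A] → Iris plays W at [A-w] → (1, 4)
vs wMh: Iris plays A → Juno plays w at [A] → Iris plays W at [A-w] → (1, 4)
vs wMf: Iris plays A → Juno plays w at [A] → Iris plays W at [A-w] → (1, 4)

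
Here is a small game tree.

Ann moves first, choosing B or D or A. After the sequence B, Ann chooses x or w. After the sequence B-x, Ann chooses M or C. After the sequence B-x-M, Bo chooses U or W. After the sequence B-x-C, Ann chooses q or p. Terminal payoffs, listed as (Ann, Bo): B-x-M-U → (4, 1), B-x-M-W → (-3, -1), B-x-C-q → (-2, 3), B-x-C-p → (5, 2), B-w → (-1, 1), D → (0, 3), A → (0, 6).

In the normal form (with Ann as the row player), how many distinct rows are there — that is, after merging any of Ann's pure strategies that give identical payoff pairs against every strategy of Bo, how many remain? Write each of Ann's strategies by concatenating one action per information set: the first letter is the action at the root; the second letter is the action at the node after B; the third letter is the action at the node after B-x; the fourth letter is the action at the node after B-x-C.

Ann has 24 pure strategies: BxMq, BxMp, BxCq, BxCp, BwMq, BwMp, BwCq, BwCp, DxMq, DxMp, DxCq, DxCp, DwMq, DwMp, DwCq, DwCp, AxMq, AxMp, AxCq, AxCp, AwMq, AwMp, AwCq, AwCp. Columns: U, W.
{BxMq, BxMp} → row (4,1) (-3,-1)
{BxCq} → row (-2,3) (-2,3)
{BxCp} → row (5,2) (5,2)
{BwMq, BwMp, BwCq, BwCp} → row (-1,1) (-1,1)
{DxMq, DxMp, DxCq, DxCp, DwMq, DwMp, DwCq, DwCp} → row (0,3) (0,3)
{AxMq, AxMp, AxCq, AxCp, AwMq, AwMp, AwCq, AwCp} → row (0,6) (0,6)
That's 6 distinct rows out of 24 strategies.

6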